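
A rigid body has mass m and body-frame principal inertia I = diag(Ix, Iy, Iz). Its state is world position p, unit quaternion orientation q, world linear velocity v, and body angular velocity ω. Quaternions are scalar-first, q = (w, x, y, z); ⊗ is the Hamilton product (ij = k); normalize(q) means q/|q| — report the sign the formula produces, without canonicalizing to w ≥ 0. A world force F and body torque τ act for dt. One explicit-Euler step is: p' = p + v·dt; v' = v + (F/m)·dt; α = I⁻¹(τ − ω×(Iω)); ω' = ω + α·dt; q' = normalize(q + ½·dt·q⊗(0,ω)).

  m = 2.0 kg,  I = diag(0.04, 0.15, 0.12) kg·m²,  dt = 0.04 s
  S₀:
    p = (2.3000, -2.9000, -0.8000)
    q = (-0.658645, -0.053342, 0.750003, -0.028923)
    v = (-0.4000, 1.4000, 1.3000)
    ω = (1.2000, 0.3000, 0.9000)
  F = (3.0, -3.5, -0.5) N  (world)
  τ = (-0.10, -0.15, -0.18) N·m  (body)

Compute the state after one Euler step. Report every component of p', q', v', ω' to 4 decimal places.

ω×(Iω) gyroscopic = (-0.0081, -0.0864, 0.0396)
(τ − ω×Iω)/I = (-2.2975, -0.4240, -1.8300)
ω' = ω + α·dt = (1.1081, 0.2830, 0.8268)
2q̇ = q⊗(0,ω) = (-0.1349598, -0.1066944, -0.1842933, -1.5087867)
q + ½dt·q⊗(0,ω), renormalized = (-0.6610, -0.0554, 0.7460, -0.0591)
a = F/m = (1.5000, -1.7500, -0.2500)
p' = p + v·dt = (2.2840, -2.8440, -0.7480)
v + (F/m)dt = (-0.3400, 1.3300, 1.2900)

p' = (2.2840, -2.8440, -0.7480)
q' = (-0.6610, -0.0554, 0.7460, -0.0591)
v' = (-0.3400, 1.3300, 1.2900)
ω' = (1.1081, 0.2830, 0.8268)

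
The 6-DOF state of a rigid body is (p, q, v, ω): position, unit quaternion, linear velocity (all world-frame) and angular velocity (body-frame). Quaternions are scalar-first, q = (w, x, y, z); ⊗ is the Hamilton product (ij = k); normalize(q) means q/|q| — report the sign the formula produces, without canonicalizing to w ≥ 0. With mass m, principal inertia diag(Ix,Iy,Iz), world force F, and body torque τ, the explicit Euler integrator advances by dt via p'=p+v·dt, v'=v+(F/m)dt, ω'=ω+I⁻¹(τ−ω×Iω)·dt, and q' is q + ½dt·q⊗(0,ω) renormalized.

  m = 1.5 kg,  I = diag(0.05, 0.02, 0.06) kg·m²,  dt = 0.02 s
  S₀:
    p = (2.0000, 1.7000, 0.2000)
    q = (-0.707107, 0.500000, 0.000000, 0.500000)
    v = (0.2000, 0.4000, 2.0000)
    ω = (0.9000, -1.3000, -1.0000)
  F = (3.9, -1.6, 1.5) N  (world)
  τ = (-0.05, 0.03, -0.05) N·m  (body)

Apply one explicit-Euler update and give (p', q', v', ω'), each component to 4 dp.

gyro term ω×Iω = (0.0520, 0.0090, 0.0351)
(τ − ω×Iω)/I = (-2.0400, 1.0500, -1.4183)
ω' = ω + α·dt = (0.8592, -1.2790, -1.0284)
2q̇ = q⊗(0,ω) = (0.0500000, 0.0136037, 1.8692391, 0.0571070)
updated quaternion q' = (-0.7065, 0.5000, 0.0187, 0.5005)
new position p' = (2.0040, 1.7080, 0.2400)
v + (F/m)dt = (0.2520, 0.3787, 2.0200)

p' = (2.0040, 1.7080, 0.2400)
q' = (-0.7065, 0.5000, 0.0187, 0.5005)
v' = (0.2520, 0.3787, 2.0200)
ω' = (0.8592, -1.2790, -1.0284)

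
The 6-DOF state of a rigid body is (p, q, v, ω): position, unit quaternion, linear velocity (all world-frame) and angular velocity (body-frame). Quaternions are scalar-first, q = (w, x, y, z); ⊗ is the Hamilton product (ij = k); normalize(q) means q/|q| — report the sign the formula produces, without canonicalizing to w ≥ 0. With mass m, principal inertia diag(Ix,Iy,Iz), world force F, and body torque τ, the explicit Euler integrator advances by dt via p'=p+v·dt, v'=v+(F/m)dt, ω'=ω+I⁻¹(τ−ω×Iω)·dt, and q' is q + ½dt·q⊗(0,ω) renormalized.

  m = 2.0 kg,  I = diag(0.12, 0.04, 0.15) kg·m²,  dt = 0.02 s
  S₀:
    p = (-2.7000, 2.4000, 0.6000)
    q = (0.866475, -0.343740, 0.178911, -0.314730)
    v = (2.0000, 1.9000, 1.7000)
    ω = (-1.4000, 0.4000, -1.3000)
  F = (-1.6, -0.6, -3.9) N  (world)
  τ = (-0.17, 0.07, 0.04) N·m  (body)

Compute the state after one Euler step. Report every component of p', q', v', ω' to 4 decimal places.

p' = (-2.6600, 2.4380, 0.6340)
q' = (0.8567, -0.3569, 0.1823, -0.3248)
v' = (1.9840, 1.8940, 1.6610)
ω' = (-1.4188, 0.4623, -1.3006)

p' = p + v·dt = (-2.6600, 2.4380, 0.6340)
v' = v + a·dt = (1.9840, 1.8940, 1.6610)
precession coupling ω×(Iω) = (-0.0572, -0.0546, 0.0448)
α = I⁻¹(τ − ω×Iω) = (-0.9400, 3.1150, -0.0320)
ω + α·dt = (-1.4188, 0.4623, -1.3006)
Hamilton product q⊗(0,ω) = (-0.9619494, -1.3197573, 0.3403500, -1.0134381)
q + ½dt·q⊗(0,ω), renormalized = (0.8567, -0.3569, 0.1823, -0.3248)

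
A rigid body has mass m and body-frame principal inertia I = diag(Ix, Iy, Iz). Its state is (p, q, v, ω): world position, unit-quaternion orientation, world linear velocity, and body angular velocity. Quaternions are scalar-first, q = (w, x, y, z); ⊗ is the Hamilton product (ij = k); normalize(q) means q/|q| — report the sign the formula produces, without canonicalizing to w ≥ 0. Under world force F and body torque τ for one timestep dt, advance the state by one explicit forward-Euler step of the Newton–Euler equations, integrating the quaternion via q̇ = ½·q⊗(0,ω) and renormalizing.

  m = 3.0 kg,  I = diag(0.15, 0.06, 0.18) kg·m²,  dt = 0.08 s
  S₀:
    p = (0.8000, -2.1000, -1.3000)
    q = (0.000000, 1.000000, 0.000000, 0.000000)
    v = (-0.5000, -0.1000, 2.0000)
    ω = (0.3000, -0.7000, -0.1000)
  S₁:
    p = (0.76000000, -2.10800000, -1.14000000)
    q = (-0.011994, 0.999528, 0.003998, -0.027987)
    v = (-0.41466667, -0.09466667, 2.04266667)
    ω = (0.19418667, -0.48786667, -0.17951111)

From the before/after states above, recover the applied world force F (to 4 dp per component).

Δv = v₁−v₀ = (0.08533333, 0.00533333, 0.04266667)
m·(v₁−v₀)/dt = (3.2000, 0.2000, 1.6000)

F = (3.2000, 0.2000, 1.6000)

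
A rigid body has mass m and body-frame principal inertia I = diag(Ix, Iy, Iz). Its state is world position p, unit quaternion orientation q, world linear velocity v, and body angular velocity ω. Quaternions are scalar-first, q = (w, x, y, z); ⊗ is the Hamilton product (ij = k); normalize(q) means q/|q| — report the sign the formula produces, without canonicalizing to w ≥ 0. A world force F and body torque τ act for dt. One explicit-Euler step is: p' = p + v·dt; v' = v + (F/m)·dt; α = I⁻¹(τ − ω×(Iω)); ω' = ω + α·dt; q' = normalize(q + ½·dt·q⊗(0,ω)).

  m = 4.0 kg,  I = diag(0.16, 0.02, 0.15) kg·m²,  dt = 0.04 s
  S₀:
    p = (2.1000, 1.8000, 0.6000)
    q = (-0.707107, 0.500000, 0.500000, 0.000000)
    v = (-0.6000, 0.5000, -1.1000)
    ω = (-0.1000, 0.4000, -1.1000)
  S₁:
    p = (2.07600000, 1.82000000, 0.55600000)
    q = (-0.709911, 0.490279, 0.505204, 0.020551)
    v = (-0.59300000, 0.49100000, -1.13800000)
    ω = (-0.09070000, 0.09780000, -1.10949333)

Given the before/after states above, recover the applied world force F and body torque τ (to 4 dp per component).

v₁ − v₀ = (0.00700000, -0.00900000, -0.03800000)
applied force F = (0.7000, -0.9000, -3.8000)
ω₁ − ω₀ = (0.00930000, -0.30220000, -0.00949333)
ω₀×(Iω₀) = (-0.0572, 0.0011, 0.0056)
I·α + gyro = (-0.0200, -0.1500, -0.0300)

F = (0.7000, -0.9000, -3.8000)
τ = (-0.0200, -0.1500, -0.0300)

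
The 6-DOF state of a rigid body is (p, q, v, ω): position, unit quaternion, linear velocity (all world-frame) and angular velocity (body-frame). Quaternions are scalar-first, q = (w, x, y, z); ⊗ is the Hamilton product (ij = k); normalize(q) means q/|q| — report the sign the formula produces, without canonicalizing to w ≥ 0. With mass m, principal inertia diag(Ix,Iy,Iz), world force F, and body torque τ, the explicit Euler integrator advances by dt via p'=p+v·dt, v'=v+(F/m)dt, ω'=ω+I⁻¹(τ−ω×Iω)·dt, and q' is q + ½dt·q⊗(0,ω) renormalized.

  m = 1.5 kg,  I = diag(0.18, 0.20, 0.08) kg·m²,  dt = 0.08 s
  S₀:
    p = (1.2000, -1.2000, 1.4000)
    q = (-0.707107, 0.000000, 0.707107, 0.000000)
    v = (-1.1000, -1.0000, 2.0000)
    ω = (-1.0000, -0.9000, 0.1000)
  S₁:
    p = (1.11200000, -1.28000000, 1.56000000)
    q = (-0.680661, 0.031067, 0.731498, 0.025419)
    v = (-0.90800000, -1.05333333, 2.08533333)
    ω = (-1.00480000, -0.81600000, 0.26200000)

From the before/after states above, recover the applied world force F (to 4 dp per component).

F = (3.6000, -1.0000, 1.6000)

v₁ − v₀ = (0.19200000, -0.05333333, 0.08533333)
applied force F = (3.6000, -1.0000, 1.6000)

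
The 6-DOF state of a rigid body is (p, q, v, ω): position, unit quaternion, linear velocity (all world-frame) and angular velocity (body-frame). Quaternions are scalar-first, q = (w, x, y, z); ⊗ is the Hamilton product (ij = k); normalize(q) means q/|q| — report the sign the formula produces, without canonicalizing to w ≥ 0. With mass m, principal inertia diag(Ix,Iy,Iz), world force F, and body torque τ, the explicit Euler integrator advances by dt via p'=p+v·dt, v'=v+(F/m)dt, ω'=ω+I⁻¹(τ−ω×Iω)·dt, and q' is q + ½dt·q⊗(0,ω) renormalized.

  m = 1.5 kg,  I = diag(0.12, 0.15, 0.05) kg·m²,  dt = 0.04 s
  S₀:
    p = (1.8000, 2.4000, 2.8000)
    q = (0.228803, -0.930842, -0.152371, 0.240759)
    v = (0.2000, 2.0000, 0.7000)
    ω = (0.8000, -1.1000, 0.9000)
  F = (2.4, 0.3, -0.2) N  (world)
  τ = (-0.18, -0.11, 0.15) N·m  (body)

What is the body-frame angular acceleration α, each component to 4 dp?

precession coupling ω×(Iω) = (0.0990, 0.0504, -0.0264)
angular accel α = (-2.3250, -1.0693, 3.5280)

α = (-2.3250, -1.0693, 3.5280)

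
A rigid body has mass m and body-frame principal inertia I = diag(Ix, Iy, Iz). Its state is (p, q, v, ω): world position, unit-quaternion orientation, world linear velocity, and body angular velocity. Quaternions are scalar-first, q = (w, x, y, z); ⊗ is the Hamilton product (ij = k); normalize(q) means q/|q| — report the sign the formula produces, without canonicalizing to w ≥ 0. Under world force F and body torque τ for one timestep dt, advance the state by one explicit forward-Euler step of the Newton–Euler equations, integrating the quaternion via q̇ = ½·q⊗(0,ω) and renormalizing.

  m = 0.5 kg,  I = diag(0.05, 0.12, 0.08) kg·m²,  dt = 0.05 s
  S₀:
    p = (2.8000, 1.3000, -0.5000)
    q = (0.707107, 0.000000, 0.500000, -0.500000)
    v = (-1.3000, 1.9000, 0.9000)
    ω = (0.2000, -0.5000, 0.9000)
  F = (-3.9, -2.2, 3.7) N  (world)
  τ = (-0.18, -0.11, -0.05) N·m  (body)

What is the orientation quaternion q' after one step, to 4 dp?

Hamilton product q⊗(0,ω) = (0.7000000, 0.3414214, -0.4535535, 0.5363963)
updated quaternion q' = (0.7244, 0.0085, 0.4885, -0.4864)

q' = (0.7244, 0.0085, 0.4885, -0.4864)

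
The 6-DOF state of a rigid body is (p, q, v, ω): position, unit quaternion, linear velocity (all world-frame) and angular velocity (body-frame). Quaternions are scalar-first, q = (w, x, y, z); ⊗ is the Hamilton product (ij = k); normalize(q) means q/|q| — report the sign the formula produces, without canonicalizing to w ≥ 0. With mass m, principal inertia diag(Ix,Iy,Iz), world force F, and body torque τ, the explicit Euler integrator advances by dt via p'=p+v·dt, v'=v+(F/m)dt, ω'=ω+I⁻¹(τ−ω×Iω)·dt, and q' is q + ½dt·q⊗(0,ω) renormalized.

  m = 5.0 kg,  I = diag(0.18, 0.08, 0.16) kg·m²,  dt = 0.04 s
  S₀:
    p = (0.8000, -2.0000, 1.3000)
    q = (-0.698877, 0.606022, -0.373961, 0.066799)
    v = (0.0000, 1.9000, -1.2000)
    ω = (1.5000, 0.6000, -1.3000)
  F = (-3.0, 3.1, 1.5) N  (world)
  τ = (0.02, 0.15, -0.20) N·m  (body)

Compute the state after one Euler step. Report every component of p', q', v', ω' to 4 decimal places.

precession coupling ω×(Iω) = (-0.0624, -0.0390, -0.0900)
angular accel α = (0.4578, 2.3625, -0.6875)
new body rate ω' = (1.5183, 0.6945, -1.3275)
q⊗(0,ω) = (-0.5978177, -0.6022456, 0.4687009, 1.8330948)
updated quaternion q' = (-0.7102, 0.5935, -0.3643, 0.1034)
a = F/m = (-0.6000, 0.6200, 0.3000)
new position p' = (0.8000, -1.9240, 1.2520)
v' = v + a·dt = (-0.0240, 1.9248, -1.1880)

p' = (0.8000, -1.9240, 1.2520)
q' = (-0.7102, 0.5935, -0.3643, 0.1034)
v' = (-0.0240, 1.9248, -1.1880)
ω' = (1.5183, 0.6945, -1.3275)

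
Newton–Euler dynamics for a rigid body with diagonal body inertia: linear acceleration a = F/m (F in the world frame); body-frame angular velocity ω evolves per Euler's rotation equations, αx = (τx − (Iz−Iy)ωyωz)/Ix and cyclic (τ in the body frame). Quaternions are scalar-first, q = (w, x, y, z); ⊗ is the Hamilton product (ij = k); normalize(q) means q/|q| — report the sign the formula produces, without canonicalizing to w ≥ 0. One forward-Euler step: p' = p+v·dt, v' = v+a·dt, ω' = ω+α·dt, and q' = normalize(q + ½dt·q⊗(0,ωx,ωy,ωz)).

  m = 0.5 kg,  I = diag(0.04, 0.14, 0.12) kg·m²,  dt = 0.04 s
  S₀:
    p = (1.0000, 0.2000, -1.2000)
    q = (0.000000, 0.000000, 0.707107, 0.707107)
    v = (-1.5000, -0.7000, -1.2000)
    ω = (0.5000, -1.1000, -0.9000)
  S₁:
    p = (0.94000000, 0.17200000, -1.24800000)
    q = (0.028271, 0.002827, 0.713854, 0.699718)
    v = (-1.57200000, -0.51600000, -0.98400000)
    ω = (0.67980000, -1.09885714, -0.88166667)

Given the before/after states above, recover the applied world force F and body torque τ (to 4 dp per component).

F = (-0.9000, 2.3000, 2.7000)
τ = (0.1600, 0.0400, 0.0000)

Δv = v₁−v₀ = (-0.07200000, 0.18400000, 0.21600000)
m·(v₁−v₀)/dt = (-0.9000, 2.3000, 2.7000)
Δω = ω₁−ω₀ = (0.17980000, 0.00114286, 0.01833333)
ω₀×(Iω₀) = (-0.0198, 0.0360, -0.0550)
τ = I·(Δω/dt) + ω₀×(Iω₀) = (0.1600, 0.0400, 0.0000)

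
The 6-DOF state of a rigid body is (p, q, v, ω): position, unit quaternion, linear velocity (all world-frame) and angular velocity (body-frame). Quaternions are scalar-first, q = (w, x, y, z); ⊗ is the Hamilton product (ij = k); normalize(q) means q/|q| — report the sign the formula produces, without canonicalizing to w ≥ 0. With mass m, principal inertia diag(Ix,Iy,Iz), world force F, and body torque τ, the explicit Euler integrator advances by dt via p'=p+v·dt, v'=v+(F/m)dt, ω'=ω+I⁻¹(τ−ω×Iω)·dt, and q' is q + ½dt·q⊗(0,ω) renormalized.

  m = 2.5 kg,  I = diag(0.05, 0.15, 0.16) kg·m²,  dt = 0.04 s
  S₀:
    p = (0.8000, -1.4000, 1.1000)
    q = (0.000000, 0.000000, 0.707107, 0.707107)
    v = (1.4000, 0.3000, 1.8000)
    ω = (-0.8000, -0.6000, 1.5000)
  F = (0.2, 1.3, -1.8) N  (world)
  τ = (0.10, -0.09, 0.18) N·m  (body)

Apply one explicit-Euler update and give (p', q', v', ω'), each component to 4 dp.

p' = (0.8560, -1.3880, 1.1720)
q' = (-0.0127, 0.0297, 0.6953, 0.7180)
v' = (1.4032, 0.3208, 1.7712)
ω' = (-0.7128, -0.6592, 1.5330)

a = F/m = (0.0800, 0.5200, -0.7200)
p' = p + v·dt = (0.8560, -1.3880, 1.1720)
v + (F/m)dt = (1.4032, 0.3208, 1.7712)
gyro term ω×Iω = (-0.0090, 0.1320, 0.0480)
α = I⁻¹(τ − ω×Iω) = (2.1800, -1.4800, 0.8250)
new body rate ω' = (-0.7128, -0.6592, 1.5330)
Hamilton product q⊗(0,ω) = (-0.6363963, 1.4849247, -0.5656856, 0.5656856)
updated quaternion q' = (-0.0127, 0.0297, 0.6953, 0.7180)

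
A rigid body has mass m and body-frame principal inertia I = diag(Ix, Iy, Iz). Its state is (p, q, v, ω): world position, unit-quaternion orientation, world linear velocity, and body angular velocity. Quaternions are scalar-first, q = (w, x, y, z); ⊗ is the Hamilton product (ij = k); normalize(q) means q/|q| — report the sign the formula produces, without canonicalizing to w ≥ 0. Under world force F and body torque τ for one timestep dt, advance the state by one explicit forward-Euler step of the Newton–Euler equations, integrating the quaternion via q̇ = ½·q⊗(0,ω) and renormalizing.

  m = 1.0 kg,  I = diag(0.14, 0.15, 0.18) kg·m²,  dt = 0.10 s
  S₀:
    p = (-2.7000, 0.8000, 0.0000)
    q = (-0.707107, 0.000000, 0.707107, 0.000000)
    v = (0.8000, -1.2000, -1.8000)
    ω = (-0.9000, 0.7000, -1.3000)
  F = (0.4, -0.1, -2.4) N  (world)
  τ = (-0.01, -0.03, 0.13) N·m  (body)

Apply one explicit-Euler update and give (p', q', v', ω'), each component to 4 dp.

p' = (-2.6200, 0.6800, -0.1800)
q' = (-0.7291, -0.0141, 0.6798, 0.0775)
v' = (0.8400, -1.2100, -2.0400)
ω' = (-0.8876, 0.7112, -1.2243)

new position p' = (-2.6200, 0.6800, -0.1800)
new velocity v' = (0.8400, -1.2100, -2.0400)
angular accel α = (0.1236, 0.1120, 0.7572)
ω + α·dt = (-0.8876, 0.7112, -1.2243)
q⊗(0,ω) = (-0.4949749, -0.2828428, -0.4949749, 1.5556354)
q + ½dt·q⊗(0,ω), renormalized = (-0.7291, -0.0141, 0.6798, 0.0775)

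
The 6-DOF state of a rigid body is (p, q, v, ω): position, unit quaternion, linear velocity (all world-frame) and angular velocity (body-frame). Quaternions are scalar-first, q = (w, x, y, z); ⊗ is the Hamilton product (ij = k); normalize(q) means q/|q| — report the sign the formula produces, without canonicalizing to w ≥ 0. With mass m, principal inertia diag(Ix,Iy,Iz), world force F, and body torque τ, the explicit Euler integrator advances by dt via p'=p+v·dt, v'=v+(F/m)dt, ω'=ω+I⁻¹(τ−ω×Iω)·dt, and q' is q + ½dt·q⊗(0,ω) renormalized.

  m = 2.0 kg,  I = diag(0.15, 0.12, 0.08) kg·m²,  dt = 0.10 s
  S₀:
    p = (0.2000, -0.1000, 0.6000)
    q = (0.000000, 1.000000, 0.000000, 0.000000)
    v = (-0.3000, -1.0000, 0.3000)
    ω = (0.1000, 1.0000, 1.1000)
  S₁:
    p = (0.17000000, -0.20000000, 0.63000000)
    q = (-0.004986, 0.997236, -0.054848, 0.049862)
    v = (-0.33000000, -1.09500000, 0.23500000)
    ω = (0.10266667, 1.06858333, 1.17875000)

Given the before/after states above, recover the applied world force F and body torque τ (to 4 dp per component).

rate change Δω = (0.00266667, 0.06858333, 0.07875000)
I·α + gyro = (-0.0400, 0.0900, 0.0600)
Δv = v₁−v₀ = (-0.03000000, -0.09500000, -0.06500000)
F = m·Δv/dt = (-0.6000, -1.9000, -1.3000)

F = (-0.6000, -1.9000, -1.3000)
τ = (-0.0400, 0.0900, 0.0600)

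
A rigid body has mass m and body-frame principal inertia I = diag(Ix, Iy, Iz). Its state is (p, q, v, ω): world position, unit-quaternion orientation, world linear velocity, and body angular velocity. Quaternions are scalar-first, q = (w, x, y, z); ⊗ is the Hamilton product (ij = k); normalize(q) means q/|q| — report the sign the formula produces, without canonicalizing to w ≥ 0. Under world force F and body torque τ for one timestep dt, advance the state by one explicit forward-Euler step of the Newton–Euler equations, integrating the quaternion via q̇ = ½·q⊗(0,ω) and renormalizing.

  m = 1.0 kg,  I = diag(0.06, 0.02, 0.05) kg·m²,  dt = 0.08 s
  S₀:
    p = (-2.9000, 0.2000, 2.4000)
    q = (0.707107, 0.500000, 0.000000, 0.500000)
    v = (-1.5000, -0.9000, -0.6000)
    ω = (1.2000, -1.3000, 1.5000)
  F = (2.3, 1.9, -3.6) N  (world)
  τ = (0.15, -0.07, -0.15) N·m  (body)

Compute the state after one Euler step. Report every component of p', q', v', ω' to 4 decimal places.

a = (2.3000, 1.9000, -3.6000)
p' = p + v·dt = (-3.0200, 0.1280, 2.3520)
new velocity v' = (-1.3160, -0.7480, -0.8880)
precession coupling ω×(Iω) = (-0.0585, 0.0180, 0.0624)
α = I⁻¹(τ − ω×Iω) = (3.4750, -4.4000, -4.2480)
ω' = ω + α·dt = (1.4780, -1.6520, 1.1602)
2q̇ = q⊗(0,ω) = (-1.3500000, 1.4985284, -1.0692391, 0.4106605)
q + ½dt·q⊗(0,ω), renormalized = (0.6503, 0.5575, -0.0426, 0.5142)

p' = (-3.0200, 0.1280, 2.3520)
q' = (0.6503, 0.5575, -0.0426, 0.5142)
v' = (-1.3160, -0.7480, -0.8880)
ω' = (1.4780, -1.6520, 1.1602)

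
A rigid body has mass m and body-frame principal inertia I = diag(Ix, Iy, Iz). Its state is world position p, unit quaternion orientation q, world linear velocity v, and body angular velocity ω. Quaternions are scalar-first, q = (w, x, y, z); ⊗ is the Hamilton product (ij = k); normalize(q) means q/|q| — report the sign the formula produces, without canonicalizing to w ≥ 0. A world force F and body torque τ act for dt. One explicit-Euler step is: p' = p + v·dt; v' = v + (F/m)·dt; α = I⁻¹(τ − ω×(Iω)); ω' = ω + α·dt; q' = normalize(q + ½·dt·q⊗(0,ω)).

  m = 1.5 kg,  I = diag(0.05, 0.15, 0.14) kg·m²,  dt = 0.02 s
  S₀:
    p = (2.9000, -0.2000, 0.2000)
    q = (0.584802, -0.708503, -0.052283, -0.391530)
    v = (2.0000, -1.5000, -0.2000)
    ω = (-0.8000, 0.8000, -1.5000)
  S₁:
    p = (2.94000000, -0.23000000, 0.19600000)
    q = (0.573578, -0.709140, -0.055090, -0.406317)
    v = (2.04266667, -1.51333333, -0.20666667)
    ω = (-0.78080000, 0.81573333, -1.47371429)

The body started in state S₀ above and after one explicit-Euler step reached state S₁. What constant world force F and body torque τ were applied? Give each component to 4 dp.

F = (3.2000, -1.0000, -0.5000)
τ = (0.0600, 0.0100, 0.1200)

Δω = ω₁−ω₀ = (0.01920000, 0.01573333, 0.02628571)
gyro term ω₀×Iω₀ = (0.0120, -0.1080, -0.0640)
I·α + gyro = (0.0600, 0.0100, 0.1200)
v₁ − v₀ = (0.04266667, -0.01333333, -0.00666667)
F = m·Δv/dt = (3.2000, -1.0000, -0.5000)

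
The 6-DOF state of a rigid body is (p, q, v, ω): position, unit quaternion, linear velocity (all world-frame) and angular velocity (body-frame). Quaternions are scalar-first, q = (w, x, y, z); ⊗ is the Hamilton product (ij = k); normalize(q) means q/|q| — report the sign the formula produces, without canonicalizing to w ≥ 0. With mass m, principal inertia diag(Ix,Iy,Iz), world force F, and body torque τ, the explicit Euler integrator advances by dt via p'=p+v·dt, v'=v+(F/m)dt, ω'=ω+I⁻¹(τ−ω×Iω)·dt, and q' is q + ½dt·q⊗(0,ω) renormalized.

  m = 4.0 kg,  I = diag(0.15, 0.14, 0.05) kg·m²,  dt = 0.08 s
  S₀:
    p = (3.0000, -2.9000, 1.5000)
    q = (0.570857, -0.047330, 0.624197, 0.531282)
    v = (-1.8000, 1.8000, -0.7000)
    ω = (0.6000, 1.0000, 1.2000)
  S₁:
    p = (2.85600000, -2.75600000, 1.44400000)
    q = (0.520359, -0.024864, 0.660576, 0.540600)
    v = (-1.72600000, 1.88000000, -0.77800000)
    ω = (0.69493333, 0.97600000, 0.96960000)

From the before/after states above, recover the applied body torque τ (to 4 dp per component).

τ = (0.0700, 0.0300, -0.1500)

Δω = ω₁−ω₀ = (0.09493333, -0.02400000, -0.23040000)
ω₀×(Iω₀) = (-0.1080, 0.0720, -0.0060)
τ = I·(Δω/dt) + ω₀×(Iω₀) = (0.0700, 0.0300, -0.1500)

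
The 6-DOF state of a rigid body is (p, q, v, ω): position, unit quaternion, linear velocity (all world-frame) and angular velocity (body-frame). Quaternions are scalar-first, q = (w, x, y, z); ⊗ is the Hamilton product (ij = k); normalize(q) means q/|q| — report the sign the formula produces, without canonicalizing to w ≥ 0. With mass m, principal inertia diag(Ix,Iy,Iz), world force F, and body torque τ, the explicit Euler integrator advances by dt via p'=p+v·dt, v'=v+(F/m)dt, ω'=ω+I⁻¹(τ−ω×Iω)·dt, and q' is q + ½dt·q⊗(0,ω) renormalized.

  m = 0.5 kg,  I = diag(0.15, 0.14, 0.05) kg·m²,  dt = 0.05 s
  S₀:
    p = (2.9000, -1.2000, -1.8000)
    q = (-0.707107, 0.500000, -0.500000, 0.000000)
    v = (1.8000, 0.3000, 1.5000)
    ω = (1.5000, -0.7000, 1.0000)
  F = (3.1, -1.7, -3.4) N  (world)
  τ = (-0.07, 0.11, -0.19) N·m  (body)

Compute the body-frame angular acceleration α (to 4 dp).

α = (-0.8867, -0.2857, -4.0100)

gyro term ω×Iω = (0.0630, 0.1500, 0.0105)
(τ − ω×Iω)/I = (-0.8867, -0.2857, -4.0100)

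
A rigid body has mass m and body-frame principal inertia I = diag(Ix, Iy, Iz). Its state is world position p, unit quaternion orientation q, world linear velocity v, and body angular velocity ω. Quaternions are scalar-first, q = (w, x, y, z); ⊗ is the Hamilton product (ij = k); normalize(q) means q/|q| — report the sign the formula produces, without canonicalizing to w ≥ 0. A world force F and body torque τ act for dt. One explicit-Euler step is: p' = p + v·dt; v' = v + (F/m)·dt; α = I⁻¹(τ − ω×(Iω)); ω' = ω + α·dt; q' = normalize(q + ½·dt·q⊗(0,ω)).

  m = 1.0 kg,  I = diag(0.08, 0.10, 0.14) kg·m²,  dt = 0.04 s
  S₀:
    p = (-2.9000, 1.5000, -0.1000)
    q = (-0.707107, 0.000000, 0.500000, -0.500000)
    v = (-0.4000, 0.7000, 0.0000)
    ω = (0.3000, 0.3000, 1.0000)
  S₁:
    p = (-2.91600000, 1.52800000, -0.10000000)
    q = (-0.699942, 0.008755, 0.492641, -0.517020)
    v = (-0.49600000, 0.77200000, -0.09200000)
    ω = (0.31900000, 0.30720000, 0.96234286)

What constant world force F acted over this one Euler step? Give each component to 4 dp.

velocity change Δv = (-0.09600000, 0.07200000, -0.09200000)
m·(v₁−v₀)/dt = (-2.4000, 1.8000, -2.3000)

F = (-2.4000, 1.8000, -2.3000)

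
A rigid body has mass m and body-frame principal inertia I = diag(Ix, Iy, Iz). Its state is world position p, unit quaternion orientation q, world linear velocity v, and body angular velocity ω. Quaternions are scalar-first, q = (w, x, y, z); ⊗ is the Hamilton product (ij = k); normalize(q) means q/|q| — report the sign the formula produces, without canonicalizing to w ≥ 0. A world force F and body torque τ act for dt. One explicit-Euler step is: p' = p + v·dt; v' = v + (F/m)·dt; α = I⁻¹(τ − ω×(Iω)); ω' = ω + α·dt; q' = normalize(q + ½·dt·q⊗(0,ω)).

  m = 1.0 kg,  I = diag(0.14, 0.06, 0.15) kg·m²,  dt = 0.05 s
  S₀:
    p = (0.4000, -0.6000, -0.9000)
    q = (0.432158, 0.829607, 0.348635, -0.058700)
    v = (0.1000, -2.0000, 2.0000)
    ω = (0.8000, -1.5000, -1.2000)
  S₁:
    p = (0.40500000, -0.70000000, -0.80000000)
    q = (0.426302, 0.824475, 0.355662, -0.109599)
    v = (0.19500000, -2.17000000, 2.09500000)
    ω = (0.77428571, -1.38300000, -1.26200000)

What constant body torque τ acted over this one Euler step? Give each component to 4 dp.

τ = (0.0900, 0.1500, -0.0900)

ω₁ − ω₀ = (-0.02571429, 0.11700000, -0.06200000)
applied torque τ = (0.0900, 0.1500, -0.0900)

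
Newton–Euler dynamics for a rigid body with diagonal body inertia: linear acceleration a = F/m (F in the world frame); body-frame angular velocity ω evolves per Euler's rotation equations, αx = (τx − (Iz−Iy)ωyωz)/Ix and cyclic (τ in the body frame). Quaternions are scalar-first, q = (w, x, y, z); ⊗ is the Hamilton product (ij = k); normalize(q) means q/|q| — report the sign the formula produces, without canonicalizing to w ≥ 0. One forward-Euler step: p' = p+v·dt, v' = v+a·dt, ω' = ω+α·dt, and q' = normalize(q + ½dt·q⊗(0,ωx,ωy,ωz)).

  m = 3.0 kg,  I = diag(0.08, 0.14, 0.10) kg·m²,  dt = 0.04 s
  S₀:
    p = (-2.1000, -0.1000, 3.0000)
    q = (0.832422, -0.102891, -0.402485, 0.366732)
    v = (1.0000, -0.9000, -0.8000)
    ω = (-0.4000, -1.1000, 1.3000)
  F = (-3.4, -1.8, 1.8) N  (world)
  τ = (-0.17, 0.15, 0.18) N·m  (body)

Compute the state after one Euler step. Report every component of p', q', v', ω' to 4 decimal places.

a = F/m = (-1.1333, -0.6000, 0.6000)
new position p' = (-2.0600, -0.1360, 2.9680)
v' = v + a·dt = (0.9547, -0.9240, -0.7760)
α = I⁻¹(τ − ω×Iω) = (-2.8400, 0.9971, 1.5360)
ω' = ω + α·dt = (-0.5136, -1.0601, 1.3614)
Hamilton product q⊗(0,ω) = (-0.9606415, -0.4527941, -0.9285987, 1.0343347)
updated quaternion q' = (0.8127, -0.1119, -0.4208, 0.3872)

p' = (-2.0600, -0.1360, 2.9680)
q' = (0.8127, -0.1119, -0.4208, 0.3872)
v' = (0.9547, -0.9240, -0.7760)
ω' = (-0.5136, -1.0601, 1.3614)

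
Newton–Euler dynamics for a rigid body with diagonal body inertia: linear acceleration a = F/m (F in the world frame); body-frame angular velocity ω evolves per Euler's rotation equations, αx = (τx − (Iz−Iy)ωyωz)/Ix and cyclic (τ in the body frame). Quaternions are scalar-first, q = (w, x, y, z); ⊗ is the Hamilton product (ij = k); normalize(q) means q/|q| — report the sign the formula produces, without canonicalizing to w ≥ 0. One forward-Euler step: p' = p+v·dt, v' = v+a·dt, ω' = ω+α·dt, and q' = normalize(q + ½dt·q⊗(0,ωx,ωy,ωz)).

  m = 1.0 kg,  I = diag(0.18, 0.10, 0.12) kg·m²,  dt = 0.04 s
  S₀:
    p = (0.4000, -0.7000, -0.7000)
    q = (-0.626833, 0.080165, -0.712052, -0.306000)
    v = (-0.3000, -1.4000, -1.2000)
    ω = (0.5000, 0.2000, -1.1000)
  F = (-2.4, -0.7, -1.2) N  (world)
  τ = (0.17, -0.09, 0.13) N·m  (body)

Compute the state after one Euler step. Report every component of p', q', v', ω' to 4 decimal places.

p' = (0.3880, -0.7560, -0.7480)
q' = (-0.6313, 0.0908, -0.7156, -0.2847)
v' = (-0.3960, -1.4280, -1.2480)
ω' = (0.5388, 0.1772, -1.0540)

linear accel F/m = (-2.4000, -0.7000, -1.2000)
new position p' = (0.3880, -0.7560, -0.7480)
v + (F/m)dt = (-0.3960, -1.4280, -1.2480)
ω×(Iω) gyroscopic = (-0.0044, -0.0330, -0.0080)
α = I⁻¹(τ − ω×Iω) = (0.9689, -0.5700, 1.1500)
ω' = ω + α·dt = (0.5388, 0.1772, -1.0540)
q⊗(0,ω) = (-0.2342721, 0.5310407, -0.1901851, 1.0615753)
q' = normalize(q + ½dt·q⊗(0,ω)) = (-0.6313, 0.0908, -0.7156, -0.2847)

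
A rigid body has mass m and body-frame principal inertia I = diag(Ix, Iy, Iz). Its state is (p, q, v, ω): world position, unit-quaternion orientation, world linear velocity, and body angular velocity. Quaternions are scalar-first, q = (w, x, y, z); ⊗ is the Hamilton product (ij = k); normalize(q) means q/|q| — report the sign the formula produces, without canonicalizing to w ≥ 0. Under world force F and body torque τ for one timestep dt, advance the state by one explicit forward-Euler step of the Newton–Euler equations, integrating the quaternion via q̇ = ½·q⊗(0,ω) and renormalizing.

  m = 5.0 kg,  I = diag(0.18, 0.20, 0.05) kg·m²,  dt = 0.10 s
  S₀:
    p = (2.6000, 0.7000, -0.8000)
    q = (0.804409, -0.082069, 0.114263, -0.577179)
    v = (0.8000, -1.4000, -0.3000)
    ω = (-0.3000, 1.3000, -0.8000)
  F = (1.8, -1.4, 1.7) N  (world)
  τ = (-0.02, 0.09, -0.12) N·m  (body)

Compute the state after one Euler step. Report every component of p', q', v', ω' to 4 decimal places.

linear accel F/m = (0.3600, -0.2800, 0.3400)
new position p' = (2.6800, 0.5600, -0.8300)
v + (F/m)dt = (0.8360, -1.4280, -0.2660)
ω×(Iω) gyroscopic = (0.1560, 0.0312, -0.0078)
(τ − ω×Iω)/I = (-0.9778, 0.2940, -2.2440)
new body rate ω' = (-0.3978, 1.3294, -1.0244)
q⊗(0,ω) = (-0.6349058, 0.4175996, 1.1532302, -0.7159380)
q' = normalize(q + ½dt·q⊗(0,ω)) = (0.7703, -0.0610, 0.1714, -0.6111)

p' = (2.6800, 0.5600, -0.8300)
q' = (0.7703, -0.0610, 0.1714, -0.6111)
v' = (0.8360, -1.4280, -0.2660)
ω' = (-0.3978, 1.3294, -1.0244)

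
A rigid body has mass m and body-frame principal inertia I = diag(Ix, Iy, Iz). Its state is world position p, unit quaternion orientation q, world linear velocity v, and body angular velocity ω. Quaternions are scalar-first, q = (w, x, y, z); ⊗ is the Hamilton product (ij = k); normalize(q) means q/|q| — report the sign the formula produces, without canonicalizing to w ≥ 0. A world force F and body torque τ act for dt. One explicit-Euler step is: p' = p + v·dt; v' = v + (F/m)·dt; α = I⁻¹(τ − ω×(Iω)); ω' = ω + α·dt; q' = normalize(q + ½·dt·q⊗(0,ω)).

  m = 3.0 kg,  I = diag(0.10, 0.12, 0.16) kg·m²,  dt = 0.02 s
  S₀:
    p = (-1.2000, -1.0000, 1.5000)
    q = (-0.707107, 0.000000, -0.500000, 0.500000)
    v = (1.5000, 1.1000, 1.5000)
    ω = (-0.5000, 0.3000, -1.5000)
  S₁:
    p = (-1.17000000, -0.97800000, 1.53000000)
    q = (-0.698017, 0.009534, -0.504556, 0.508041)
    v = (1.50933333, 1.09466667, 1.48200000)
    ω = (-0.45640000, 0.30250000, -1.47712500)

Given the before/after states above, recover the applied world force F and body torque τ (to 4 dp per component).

F = (1.4000, -0.8000, -2.7000)
τ = (0.2000, -0.0300, 0.1800)

velocity change Δv = (0.00933333, -0.00533333, -0.01800000)
F = m·Δv/dt = (1.4000, -0.8000, -2.7000)
Δω = ω₁−ω₀ = (0.04360000, 0.00250000, 0.02287500)
τ = I·(Δω/dt) + ω₀×(Iω₀) = (0.2000, -0.0300, 0.1800)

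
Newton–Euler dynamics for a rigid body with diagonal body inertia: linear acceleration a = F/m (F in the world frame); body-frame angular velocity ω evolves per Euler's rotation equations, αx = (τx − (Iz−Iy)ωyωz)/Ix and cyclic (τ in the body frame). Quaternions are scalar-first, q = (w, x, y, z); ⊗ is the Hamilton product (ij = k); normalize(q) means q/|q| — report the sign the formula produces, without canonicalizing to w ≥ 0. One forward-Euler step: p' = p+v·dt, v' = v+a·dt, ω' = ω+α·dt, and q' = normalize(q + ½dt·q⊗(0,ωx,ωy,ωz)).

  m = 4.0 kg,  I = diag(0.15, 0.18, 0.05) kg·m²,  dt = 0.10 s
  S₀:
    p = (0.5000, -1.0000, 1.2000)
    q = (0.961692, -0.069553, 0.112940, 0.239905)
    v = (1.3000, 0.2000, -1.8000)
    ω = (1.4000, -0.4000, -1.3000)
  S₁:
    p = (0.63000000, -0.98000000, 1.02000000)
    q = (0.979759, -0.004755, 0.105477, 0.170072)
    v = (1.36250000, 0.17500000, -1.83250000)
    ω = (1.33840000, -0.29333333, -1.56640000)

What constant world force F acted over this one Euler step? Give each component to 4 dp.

Δv = v₁−v₀ = (0.06250000, -0.02500000, -0.03250000)
m·(v₁−v₀)/dt = (2.5000, -1.0000, -1.3000)

F = (2.5000, -1.0000, -1.3000)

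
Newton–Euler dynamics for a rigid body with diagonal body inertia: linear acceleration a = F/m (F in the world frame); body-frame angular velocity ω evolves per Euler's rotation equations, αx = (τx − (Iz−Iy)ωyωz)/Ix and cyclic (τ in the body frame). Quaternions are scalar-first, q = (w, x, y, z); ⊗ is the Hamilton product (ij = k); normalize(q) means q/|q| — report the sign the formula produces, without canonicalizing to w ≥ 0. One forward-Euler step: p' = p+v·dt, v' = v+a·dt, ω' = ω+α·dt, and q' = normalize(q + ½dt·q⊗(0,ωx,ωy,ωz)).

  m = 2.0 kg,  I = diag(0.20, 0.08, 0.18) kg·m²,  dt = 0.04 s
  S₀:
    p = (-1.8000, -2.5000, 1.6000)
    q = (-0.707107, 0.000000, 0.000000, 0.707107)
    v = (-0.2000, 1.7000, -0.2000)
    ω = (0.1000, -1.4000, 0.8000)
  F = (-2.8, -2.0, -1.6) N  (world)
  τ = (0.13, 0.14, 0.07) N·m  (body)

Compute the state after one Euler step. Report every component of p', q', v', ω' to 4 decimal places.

precession coupling ω×(Iω) = (-0.1120, 0.0016, 0.0168)
angular accel α = (1.2100, 1.7300, 0.2956)
ω' = ω + α·dt = (0.1484, -1.3308, 0.8118)
Hamilton product q⊗(0,ω) = (-0.5656856, 0.9192391, 1.0606605, -0.5656856)
updated quaternion q' = (-0.7180, 0.0184, 0.0212, 0.6954)
a = F/m = (-1.4000, -1.0000, -0.8000)
p' = p + v·dt = (-1.8080, -2.4320, 1.5920)
v' = v + a·dt = (-0.2560, 1.6600, -0.2320)

p' = (-1.8080, -2.4320, 1.5920)
q' = (-0.7180, 0.0184, 0.0212, 0.6954)
v' = (-0.2560, 1.6600, -0.2320)
ω' = (0.1484, -1.3308, 0.8118)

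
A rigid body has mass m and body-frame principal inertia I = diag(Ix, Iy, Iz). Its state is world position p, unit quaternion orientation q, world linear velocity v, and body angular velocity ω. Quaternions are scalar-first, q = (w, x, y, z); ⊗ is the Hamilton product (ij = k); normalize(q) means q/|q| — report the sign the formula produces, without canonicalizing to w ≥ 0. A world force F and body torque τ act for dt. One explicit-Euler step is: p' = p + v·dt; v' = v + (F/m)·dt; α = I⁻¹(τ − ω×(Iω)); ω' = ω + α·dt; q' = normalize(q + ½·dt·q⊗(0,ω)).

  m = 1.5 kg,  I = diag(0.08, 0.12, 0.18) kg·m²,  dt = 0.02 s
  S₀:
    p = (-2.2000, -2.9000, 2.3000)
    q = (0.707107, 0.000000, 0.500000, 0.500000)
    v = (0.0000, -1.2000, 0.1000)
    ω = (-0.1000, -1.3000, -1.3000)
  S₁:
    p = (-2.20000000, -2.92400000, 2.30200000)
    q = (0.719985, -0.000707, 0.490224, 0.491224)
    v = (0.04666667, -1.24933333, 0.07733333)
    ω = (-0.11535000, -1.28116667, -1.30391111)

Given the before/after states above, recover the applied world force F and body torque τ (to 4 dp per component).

ω₁ − ω₀ = (-0.01535000, 0.01883333, -0.00391111)
τ = I·(Δω/dt) + ω₀×(Iω₀) = (0.0400, 0.1000, -0.0300)
velocity change Δv = (0.04666667, -0.04933333, -0.02266667)
applied force F = (3.5000, -3.7000, -1.7000)

F = (3.5000, -3.7000, -1.7000)
τ = (0.0400, 0.1000, -0.0300)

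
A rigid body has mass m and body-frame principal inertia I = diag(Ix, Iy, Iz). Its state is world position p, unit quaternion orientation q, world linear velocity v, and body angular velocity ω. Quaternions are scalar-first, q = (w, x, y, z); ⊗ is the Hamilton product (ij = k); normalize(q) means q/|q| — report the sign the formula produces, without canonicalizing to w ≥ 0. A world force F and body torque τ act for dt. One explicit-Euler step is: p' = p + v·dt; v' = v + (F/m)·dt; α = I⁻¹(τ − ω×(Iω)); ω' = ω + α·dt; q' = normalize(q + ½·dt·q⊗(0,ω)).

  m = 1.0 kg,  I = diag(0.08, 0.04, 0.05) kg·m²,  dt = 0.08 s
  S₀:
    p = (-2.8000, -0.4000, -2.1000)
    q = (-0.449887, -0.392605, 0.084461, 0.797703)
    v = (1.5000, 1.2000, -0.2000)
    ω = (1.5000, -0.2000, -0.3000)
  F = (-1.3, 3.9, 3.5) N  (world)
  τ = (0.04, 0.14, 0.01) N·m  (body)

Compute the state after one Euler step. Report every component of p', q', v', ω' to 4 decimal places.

linear accel F/m = (-1.3000, 3.9000, 3.5000)
p' = p + v·dt = (-2.6800, -0.3040, -2.1160)
new velocity v' = (1.3960, 1.5120, 0.0800)
(τ − ω×Iω)/I = (0.4925, 3.8375, -0.0400)
ω' = ω + α·dt = (1.5394, 0.1070, -0.3032)
q⊗(0,ω) = (0.8451106, -0.5406282, 1.1687504, 0.0867956)
q + ½dt·q⊗(0,ω), renormalized = (-0.4153, -0.4134, 0.1310, 0.7997)

p' = (-2.6800, -0.3040, -2.1160)
q' = (-0.4153, -0.4134, 0.1310, 0.7997)
v' = (1.3960, 1.5120, 0.0800)
ω' = (1.5394, 0.1070, -0.3032)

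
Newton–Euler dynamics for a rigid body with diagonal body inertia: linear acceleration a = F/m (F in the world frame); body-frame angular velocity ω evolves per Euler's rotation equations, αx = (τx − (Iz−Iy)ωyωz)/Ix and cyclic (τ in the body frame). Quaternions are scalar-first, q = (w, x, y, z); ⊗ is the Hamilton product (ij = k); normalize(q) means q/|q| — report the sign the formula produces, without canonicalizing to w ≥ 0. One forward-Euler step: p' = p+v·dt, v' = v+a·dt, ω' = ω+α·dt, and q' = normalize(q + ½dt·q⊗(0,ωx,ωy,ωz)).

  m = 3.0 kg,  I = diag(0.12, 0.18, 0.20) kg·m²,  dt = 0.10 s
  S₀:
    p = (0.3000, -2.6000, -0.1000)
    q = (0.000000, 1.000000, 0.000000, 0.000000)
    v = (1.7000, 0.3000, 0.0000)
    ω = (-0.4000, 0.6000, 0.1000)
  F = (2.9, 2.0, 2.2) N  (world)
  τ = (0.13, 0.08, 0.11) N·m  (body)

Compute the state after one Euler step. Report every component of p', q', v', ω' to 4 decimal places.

new position p' = (0.4700, -2.5700, -0.1000)
v' = v + a·dt = (1.7967, 0.3667, 0.0733)
ω×(Iω) gyroscopic = (0.0012, 0.0032, -0.0144)
angular accel α = (1.0733, 0.4267, 0.6220)
new body rate ω' = (-0.2927, 0.6427, 0.1622)
2q̇ = q⊗(0,ω) = (0.4000000, 0.0000000, -0.1000000, 0.6000000)
q + ½dt·q⊗(0,ω), renormalized = (0.0200, 0.9993, -0.0050, 0.0300)

p' = (0.4700, -2.5700, -0.1000)
q' = (0.0200, 0.9993, -0.0050, 0.0300)
v' = (1.7967, 0.3667, 0.0733)
ω' = (-0.2927, 0.6427, 0.1622)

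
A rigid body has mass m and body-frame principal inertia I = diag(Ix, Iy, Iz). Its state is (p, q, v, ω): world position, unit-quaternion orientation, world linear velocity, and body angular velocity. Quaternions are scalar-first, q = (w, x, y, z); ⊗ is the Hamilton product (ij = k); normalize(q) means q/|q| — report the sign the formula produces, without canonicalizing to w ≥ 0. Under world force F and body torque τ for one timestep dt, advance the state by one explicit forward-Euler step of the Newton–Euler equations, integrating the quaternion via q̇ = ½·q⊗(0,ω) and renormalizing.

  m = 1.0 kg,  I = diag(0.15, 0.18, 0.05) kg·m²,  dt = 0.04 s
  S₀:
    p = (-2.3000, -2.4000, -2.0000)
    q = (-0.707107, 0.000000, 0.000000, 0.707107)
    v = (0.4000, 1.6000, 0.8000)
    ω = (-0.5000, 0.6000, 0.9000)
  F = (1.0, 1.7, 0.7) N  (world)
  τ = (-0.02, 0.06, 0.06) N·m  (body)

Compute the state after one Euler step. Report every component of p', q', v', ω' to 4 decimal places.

gyro term ω×Iω = (-0.0702, -0.0450, -0.0090)
α = I⁻¹(τ − ω×Iω) = (0.3347, 0.5833, 1.3800)
new body rate ω' = (-0.4866, 0.6233, 0.9552)
Hamilton product q⊗(0,ω) = (-0.6363963, -0.0707107, -0.7778177, -0.6363963)
q + ½dt·q⊗(0,ω), renormalized = (-0.7196, -0.0014, -0.0156, 0.6942)
linear accel F/m = (1.0000, 1.7000, 0.7000)
p' = p + v·dt = (-2.2840, -2.3360, -1.9680)
new velocity v' = (0.4400, 1.6680, 0.8280)

p' = (-2.2840, -2.3360, -1.9680)
q' = (-0.7196, -0.0014, -0.0156, 0.6942)
v' = (0.4400, 1.6680, 0.8280)
ω' = (-0.4866, 0.6233, 0.9552)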